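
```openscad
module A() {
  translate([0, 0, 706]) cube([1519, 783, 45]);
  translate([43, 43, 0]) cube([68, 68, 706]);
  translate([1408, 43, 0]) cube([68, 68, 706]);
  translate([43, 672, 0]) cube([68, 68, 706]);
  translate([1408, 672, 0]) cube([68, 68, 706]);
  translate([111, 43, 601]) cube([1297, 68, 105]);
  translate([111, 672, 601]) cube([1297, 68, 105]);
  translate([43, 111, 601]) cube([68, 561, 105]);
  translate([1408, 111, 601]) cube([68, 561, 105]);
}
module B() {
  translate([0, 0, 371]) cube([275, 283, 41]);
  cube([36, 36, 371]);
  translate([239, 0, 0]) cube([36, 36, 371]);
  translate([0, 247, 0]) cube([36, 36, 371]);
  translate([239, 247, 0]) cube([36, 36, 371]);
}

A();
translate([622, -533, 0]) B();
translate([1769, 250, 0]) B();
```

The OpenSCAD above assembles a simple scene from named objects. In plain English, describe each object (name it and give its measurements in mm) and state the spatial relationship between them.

A is a table: top 1519 mm (x) × 783 mm (y), 45 mm thick, upper face at z = 751 mm, on four 68×68 mm square legs, each inset 43 mm from the nearest pair of top edges, running from z = 0 to the bottom of the top. Four apron rails, 68 mm thick and 105 mm tall, run between adjacent legs with their top edges flush with the underside of the top and their outer faces flush with the legs' outer faces.

B is a four-legged stool. The seat is 275×283 mm, 41 mm thick, top at z = 412 mm. It stands on four square legs, each 36×36 mm in cross-section, from z = 0 to the seat underside, each flush with a corner of the seat.

Two stools sit around the table at the −y, +x sides.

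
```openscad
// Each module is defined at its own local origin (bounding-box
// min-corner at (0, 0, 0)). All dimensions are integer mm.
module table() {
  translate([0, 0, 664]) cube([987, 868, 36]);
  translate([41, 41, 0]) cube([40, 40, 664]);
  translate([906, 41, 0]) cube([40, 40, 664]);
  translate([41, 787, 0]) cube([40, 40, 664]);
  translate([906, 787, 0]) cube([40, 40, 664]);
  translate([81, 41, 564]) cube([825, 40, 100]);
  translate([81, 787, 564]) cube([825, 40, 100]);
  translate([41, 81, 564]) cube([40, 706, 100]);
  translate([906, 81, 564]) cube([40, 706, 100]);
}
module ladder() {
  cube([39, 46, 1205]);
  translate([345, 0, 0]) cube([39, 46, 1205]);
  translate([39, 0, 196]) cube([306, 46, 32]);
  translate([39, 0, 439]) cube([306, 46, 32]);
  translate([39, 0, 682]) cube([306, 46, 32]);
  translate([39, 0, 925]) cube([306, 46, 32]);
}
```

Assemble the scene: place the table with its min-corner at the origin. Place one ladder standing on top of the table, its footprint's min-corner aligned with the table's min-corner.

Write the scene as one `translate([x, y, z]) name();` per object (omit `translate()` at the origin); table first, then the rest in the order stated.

table();
translate([0, 0, 700]) ladder();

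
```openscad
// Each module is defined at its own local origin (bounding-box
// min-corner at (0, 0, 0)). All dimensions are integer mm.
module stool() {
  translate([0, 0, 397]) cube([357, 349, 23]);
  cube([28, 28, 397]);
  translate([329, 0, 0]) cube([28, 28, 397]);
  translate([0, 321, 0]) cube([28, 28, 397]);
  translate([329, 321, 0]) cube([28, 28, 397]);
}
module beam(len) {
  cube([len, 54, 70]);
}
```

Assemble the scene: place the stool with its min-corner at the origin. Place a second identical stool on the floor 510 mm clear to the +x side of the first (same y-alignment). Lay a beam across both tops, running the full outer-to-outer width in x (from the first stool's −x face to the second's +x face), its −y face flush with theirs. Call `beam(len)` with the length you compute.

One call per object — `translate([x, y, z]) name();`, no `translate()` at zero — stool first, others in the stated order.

stool();
translate([867, 0, 0]) stool();
translate([0, 0, 420]) beam(1224);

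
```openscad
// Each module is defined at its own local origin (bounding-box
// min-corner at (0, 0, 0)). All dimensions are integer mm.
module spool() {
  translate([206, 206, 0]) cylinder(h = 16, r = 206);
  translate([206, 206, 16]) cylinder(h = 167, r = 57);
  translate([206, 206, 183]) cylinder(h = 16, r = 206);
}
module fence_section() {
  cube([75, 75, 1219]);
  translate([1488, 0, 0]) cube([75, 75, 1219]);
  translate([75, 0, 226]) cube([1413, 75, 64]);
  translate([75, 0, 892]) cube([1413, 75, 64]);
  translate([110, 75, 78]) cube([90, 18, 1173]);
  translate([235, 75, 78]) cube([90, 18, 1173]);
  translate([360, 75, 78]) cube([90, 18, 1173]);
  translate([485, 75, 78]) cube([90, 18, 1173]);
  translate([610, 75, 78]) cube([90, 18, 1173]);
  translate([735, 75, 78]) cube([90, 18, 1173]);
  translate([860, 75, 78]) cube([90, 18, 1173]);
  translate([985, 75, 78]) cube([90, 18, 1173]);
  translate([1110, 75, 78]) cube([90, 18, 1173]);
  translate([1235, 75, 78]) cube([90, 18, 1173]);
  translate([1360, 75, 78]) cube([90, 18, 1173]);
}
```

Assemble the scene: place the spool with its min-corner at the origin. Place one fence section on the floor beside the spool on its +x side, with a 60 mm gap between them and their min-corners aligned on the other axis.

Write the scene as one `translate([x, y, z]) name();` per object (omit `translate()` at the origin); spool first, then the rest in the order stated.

spool();
translate([472, 0, 0]) fence_section();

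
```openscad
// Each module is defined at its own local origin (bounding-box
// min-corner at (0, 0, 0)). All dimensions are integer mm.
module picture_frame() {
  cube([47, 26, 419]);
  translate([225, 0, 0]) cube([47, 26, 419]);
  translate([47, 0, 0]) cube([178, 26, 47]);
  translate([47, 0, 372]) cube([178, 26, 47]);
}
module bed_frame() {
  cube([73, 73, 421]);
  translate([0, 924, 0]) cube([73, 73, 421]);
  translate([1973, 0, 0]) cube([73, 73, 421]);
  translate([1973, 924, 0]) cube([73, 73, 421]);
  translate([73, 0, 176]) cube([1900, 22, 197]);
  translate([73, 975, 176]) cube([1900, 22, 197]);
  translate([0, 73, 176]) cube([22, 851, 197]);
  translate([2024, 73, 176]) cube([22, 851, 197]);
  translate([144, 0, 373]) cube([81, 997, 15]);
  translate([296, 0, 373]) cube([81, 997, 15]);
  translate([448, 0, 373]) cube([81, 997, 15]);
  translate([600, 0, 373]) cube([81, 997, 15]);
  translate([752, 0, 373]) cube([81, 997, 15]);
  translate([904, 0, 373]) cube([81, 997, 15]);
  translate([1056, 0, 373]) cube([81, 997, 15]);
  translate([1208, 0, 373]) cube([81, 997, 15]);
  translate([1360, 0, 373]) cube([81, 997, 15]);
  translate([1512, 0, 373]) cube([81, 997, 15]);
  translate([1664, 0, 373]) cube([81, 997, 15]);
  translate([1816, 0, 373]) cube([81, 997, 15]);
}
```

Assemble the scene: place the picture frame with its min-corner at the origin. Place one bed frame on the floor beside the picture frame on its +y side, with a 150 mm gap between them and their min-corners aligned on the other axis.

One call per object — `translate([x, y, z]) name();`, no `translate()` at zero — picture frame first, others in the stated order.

picture_frame();
translate([0, 176, 0]) bed_frame();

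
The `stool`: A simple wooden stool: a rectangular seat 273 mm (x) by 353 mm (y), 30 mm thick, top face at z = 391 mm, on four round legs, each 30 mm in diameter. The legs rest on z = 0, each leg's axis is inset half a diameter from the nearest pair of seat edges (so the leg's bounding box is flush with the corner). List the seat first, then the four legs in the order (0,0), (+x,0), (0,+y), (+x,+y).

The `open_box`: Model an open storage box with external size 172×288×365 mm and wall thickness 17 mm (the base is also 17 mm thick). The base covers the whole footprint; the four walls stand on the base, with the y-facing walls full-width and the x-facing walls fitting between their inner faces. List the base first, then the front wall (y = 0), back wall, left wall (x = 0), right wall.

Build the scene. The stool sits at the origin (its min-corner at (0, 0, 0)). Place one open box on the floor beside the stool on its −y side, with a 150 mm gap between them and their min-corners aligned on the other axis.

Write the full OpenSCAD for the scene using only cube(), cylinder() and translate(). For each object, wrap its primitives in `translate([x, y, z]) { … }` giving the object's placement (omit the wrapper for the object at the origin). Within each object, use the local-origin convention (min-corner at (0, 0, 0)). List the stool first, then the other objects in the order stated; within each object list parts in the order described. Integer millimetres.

translate([0, 0, 361]) cube([273, 353, 30]);
translate([15, 15, 0]) cylinder(h = 361, r = 15);
translate([258, 15, 0]) cylinder(h = 361, r = 15);
translate([15, 338, 0]) cylinder(h = 361, r = 15);
translate([258, 338, 0]) cylinder(h = 361, r = 15);
translate([0, -438, 0]) {
  cube([172, 288, 17]);
  translate([0, 0, 17]) cube([172, 17, 348]);
  translate([0, 271, 17]) cube([172, 17, 348]);
  translate([0, 17, 17]) cube([17, 254, 348]);
  translate([155, 17, 17]) cube([17, 254, 348]);
}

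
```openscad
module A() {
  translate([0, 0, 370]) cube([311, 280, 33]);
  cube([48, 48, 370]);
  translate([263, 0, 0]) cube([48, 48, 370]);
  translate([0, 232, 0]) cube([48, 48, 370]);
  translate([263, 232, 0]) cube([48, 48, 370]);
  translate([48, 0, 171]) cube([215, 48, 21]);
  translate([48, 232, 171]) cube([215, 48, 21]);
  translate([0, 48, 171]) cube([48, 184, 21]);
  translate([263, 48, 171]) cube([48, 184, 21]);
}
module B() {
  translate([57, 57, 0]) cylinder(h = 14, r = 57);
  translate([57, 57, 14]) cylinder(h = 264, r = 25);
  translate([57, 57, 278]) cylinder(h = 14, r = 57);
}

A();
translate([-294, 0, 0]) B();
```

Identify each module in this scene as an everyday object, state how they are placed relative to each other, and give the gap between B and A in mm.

A is a stool. B is a spool. The spool is on the floor beside the stool on its −x side. The gap between the spool and the stool is 180 mm.

The spool's nearest face is 180 mm from the stool's −x face.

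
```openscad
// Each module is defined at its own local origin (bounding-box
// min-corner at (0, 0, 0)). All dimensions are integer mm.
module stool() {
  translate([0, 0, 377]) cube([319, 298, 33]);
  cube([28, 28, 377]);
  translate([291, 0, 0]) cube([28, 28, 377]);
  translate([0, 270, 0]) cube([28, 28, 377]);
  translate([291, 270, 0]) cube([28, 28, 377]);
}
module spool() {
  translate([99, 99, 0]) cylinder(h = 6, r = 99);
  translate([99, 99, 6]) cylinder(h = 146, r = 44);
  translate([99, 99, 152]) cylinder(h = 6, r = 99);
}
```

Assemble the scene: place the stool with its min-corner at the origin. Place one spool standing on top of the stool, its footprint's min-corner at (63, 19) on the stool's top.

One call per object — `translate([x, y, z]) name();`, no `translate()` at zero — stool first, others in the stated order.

stool();
translate([63, 19, 410]) spool();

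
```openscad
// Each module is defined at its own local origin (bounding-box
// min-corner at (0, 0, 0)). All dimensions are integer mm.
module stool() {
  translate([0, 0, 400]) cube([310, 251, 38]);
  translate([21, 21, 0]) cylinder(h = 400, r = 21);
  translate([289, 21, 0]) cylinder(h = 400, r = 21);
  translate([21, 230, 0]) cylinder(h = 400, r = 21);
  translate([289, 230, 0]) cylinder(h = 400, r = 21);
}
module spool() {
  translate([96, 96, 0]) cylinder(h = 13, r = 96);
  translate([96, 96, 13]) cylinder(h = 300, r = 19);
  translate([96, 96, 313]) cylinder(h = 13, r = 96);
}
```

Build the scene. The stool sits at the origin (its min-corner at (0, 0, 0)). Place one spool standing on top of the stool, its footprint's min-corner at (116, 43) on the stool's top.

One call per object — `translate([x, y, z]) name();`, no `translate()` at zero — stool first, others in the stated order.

stool();
translate([116, 43, 438]) spool();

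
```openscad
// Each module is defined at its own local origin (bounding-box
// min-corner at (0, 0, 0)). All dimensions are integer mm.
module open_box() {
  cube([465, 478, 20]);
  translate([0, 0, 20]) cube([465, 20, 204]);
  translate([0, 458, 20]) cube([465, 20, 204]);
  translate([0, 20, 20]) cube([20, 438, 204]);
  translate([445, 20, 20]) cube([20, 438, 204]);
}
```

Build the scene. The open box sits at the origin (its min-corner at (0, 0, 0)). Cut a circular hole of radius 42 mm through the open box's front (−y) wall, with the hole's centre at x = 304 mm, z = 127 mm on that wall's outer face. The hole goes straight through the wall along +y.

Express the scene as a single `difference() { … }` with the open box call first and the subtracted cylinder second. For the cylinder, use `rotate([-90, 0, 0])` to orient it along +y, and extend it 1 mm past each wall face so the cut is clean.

difference() {
  open_box();
  translate([304, -1, 127]) rotate([-90, 0, 0]) cylinder(h = 22, r = 42);
}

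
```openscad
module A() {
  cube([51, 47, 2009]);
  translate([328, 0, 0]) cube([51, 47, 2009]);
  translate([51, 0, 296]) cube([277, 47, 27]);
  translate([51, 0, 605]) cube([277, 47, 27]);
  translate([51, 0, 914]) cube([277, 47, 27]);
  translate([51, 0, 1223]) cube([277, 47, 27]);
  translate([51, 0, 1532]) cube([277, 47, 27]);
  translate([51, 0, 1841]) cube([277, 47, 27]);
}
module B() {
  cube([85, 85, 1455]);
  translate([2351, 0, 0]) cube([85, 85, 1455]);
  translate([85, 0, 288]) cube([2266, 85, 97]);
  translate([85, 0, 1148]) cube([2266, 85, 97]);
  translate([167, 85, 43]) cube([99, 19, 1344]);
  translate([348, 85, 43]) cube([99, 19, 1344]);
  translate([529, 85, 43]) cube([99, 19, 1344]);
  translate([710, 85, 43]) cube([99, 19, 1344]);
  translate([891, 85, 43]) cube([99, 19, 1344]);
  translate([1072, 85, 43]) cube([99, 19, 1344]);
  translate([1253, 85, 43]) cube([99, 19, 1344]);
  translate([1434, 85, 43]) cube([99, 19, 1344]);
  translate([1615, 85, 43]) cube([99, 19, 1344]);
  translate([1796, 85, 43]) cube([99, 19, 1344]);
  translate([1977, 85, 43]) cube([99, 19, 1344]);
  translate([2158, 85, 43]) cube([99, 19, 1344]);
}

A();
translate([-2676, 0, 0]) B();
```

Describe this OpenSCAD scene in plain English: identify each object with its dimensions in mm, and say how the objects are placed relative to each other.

A is a wooden ladder with two side rails of 51×47 mm section and 2009 mm height, set 379 mm apart overall. Between them run 6 rectangular rungs (47 mm deep, 27 mm thick), front faces flush with the rails' −y face. The bottom of the first rung is 296 mm above the floor and each subsequent rung is 309 mm higher than the one below.

B is a fence section. Two 85×85 mm posts, 1455 mm tall, stand on the floor with a clear span of 2266 mm between their inner faces. Two horizontal rails of 85×97 mm section span the gap between the posts with their undersides at z = 288 mm and z = 1148 mm, flush with the posts' −y face. 12 pickets, each 99 mm wide, 19 mm thick and 1344 mm tall, are fixed to the +y face of the rails with their bottoms at z = 43 mm, evenly spaced across the span with equal gaps (rounded down to the nearest mm) at the −x end and between each pair — any rounding remainder accumulates at the +x end.

The fence section is on the floor beside the ladder on its −x side.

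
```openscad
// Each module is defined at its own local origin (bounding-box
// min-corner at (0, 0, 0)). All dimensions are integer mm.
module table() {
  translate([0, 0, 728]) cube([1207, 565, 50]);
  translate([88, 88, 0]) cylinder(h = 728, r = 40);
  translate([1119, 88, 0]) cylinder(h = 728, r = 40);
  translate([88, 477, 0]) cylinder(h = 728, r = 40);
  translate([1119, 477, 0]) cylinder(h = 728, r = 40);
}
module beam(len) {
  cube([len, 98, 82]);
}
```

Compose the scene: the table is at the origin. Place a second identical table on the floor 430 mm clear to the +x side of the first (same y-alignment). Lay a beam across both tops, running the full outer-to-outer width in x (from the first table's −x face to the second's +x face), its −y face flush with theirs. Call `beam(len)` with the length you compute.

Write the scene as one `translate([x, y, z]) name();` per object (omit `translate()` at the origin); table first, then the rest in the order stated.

table();
translate([1637, 0, 0]) table();
translate([0, 0, 778]) beam(2844);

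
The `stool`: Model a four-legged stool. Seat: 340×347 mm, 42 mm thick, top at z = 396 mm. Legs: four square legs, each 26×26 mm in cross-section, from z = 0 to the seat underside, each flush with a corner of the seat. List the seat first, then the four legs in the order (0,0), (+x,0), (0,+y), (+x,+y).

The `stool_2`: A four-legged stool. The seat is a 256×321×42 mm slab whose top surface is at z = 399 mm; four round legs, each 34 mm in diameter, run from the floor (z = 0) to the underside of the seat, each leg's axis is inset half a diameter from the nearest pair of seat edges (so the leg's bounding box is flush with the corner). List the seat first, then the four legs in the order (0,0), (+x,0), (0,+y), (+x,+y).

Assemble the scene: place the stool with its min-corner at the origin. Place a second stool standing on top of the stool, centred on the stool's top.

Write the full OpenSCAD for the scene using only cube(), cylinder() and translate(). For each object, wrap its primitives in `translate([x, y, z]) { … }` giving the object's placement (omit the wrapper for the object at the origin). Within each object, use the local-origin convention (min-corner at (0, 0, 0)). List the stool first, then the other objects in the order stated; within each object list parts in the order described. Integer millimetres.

translate([0, 0, 354]) cube([340, 347, 42]);
cube([26, 26, 354]);
translate([314, 0, 0]) cube([26, 26, 354]);
translate([0, 321, 0]) cube([26, 26, 354]);
translate([314, 321, 0]) cube([26, 26, 354]);
translate([42, 13, 396]) {
  translate([0, 0, 357]) cube([256, 321, 42]);
  translate([17, 17, 0]) cylinder(h = 357, r = 17);
  translate([239, 17, 0]) cylinder(h = 357, r = 17);
  translate([17, 304, 0]) cylinder(h = 357, r = 17);
  translate([239, 304, 0]) cylinder(h = 357, r = 17);
}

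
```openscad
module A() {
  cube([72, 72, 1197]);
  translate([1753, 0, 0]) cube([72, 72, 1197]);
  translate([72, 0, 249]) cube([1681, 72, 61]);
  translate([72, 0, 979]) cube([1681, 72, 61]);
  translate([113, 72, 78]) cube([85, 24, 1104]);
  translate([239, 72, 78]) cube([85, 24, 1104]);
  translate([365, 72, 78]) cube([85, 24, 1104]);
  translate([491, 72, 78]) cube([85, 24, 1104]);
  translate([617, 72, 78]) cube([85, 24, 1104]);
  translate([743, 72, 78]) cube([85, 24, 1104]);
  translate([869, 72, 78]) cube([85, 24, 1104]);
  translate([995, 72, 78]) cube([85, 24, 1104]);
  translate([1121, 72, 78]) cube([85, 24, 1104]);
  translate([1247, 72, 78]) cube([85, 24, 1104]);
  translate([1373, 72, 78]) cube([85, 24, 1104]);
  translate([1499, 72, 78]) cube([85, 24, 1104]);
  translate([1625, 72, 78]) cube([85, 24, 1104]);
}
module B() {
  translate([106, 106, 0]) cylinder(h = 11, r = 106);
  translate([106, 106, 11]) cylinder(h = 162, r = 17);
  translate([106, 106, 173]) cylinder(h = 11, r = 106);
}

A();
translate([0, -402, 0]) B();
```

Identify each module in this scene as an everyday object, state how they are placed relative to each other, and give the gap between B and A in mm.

A is a fence section. B is a spool. The spool is on the floor beside the fence section on its −y side. The gap between the spool and the fence section is 190 mm.

The spool's nearest face is 190 mm from the fence section's −y face.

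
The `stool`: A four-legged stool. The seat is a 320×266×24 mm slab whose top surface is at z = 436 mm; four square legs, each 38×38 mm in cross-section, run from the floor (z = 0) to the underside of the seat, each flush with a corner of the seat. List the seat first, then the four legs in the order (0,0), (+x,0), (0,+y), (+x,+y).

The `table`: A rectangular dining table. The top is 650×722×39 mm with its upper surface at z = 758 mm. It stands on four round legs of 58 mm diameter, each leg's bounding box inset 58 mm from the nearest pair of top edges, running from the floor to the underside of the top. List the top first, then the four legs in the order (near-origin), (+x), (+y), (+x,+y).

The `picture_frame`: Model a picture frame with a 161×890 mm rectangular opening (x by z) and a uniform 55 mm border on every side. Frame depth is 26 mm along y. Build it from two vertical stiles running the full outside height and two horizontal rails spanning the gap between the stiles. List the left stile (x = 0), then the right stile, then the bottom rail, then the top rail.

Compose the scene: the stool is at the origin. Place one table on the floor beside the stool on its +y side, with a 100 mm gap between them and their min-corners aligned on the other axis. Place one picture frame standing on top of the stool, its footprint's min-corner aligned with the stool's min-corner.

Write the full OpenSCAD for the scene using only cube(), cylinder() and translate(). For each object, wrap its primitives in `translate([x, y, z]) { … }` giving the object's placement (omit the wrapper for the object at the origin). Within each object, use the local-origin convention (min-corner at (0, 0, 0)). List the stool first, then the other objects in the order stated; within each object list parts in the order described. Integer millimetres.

translate([0, 0, 412]) cube([320, 266, 24]);
cube([38, 38, 412]);
translate([282, 0, 0]) cube([38, 38, 412]);
translate([0, 228, 0]) cube([38, 38, 412]);
translate([282, 228, 0]) cube([38, 38, 412]);
translate([0, 366, 0]) {
  translate([0, 0, 719]) cube([650, 722, 39]);
  translate([87, 87, 0]) cylinder(h = 719, r = 29);
  translate([563, 87, 0]) cylinder(h = 719, r = 29);
  translate([87, 635, 0]) cylinder(h = 719, r = 29);
  translate([563, 635, 0]) cylinder(h = 719, r = 29);
}
translate([0, 0, 436]) {
  cube([55, 26, 1000]);
  translate([216, 0, 0]) cube([55, 26, 1000]);
  translate([55, 0, 0]) cube([161, 26, 55]);
  translate([55, 0, 945]) cube([161, 26, 55]);
}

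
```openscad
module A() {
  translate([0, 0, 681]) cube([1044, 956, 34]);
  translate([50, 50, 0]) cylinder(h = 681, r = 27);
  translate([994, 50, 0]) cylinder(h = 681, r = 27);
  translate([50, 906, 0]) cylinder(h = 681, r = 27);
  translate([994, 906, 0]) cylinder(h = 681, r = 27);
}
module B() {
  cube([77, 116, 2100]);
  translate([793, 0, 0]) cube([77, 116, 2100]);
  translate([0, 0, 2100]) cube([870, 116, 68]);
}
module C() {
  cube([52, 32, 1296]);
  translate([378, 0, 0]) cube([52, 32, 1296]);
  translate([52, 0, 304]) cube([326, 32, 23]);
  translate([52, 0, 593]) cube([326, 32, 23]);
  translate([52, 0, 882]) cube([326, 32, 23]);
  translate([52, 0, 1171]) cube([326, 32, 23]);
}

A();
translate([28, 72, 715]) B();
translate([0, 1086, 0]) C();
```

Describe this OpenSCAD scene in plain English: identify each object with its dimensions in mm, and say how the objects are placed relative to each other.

A is a rectangular dining table. The top is 1044×956×34 mm with its upper surface at z = 715 mm. It stands on four round legs of 54 mm diameter, each leg's bounding box inset 23 mm from the nearest pair of top edges, running from the floor to the underside of the top.

B is a door frame. The clear opening is 716 mm wide and 2100 mm high. Two 77 mm wide jambs, 116 mm deep, stand either side of the opening from the floor to the top of the opening. A 68 mm thick head sits across the top of both jambs, spanning the full outside width of the frame.

C is a straight ladder. Two 52×32 mm vertical rails, 1296 mm tall, stand 430 mm apart (outside-to-outside) with their front faces coplanar on the −y side. 4 rungs, each 32 mm deep and 23 mm tall, span between the inner faces of the rails, front faces flush with the rails. The lowest rung's underside is at z = 304 mm and rungs are spaced 289 mm apart (underside to underside).

The door frame is on top of the table. The ladder is on the floor beside the table on its +y side.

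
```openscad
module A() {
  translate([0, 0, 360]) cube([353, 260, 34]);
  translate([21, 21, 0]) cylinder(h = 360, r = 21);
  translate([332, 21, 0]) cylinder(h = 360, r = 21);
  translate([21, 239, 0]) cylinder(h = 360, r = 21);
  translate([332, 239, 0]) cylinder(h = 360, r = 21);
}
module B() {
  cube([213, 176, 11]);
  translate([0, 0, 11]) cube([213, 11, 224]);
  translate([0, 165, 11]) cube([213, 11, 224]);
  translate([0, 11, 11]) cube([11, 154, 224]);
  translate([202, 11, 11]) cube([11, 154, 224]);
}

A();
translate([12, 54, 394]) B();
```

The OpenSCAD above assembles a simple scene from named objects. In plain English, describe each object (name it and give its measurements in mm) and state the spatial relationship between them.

A is a four-legged stool. The seat is a 353×260×34 mm slab whose top surface is at z = 394 mm; four round legs, each 42 mm in diameter, run from the floor (z = 0) to the underside of the seat, each leg's axis is inset half a diameter from the nearest pair of seat edges (so the leg's bounding box is flush with the corner).

B is an open-topped rectangular box: outside dimensions 213×176×235 mm, with a uniform wall and base thickness of 11 mm. The base is a full 213×176 slab on the floor; four walls sit on top of the base. The front and back walls (the −y and +y sides) span the full width; the two side walls fit between them.

The open box is on top of the stool.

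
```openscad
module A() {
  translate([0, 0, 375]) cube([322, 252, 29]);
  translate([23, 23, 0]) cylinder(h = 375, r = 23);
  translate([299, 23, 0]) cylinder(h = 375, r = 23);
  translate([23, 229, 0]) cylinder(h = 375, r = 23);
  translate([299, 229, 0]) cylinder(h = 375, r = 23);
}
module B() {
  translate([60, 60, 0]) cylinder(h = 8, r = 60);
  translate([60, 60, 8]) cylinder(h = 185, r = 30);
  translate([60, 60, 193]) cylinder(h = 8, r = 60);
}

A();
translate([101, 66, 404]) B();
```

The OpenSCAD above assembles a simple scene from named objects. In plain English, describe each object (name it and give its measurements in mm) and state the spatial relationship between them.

A is a four-legged stool. The seat is a 322×252×29 mm slab whose top surface is at z = 404 mm; four round legs, each 46 mm in diameter, run from the floor (z = 0) to the underside of the seat, each leg's axis is inset half a diameter from the nearest pair of seat edges (so the leg's bounding box is flush with the corner).

B is a spool: two coaxial disc flanges of radius 60 mm and thickness 8 mm, joined by a core cylinder of radius 30 mm and height 185 mm. The lower flange rests on z = 0 and the three cylinders share a vertical axis.

The spool is on top of the stool, centred.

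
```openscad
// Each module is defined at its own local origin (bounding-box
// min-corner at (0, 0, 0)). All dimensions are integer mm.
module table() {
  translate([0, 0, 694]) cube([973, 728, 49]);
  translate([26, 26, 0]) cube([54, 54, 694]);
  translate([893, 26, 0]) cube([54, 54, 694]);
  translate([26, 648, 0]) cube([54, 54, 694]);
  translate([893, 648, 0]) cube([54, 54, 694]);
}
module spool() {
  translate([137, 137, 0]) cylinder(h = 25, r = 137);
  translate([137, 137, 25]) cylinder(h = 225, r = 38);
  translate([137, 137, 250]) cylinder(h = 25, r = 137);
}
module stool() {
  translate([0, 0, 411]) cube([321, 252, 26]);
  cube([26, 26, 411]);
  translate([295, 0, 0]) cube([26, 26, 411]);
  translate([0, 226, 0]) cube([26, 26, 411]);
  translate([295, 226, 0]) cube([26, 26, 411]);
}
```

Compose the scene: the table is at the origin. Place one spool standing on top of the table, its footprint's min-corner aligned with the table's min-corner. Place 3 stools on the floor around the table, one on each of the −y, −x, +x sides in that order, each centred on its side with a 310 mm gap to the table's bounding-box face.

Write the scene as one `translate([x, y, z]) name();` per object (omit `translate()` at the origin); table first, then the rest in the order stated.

table();
translate([0, 0, 743]) spool();
translate([326, -562, 0]) stool();
translate([-631, 238, 0]) stool();
translate([1283, 238, 0]) stool();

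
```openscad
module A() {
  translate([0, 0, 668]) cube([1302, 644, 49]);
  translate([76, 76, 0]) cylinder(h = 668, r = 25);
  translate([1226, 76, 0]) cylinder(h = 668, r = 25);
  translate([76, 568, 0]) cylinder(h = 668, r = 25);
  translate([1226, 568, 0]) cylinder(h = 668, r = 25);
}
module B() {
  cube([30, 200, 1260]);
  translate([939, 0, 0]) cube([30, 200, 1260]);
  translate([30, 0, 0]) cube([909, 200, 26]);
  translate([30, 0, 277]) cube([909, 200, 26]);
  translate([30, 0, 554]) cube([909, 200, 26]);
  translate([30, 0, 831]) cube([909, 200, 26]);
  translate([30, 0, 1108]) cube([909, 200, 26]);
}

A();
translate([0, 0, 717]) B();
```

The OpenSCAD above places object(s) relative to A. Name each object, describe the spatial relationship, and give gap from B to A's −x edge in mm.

The bookshelf's min-x is at 0; the table's min-x is 0; gap = 0 mm.

A is a table. B is a bookshelf. The bookshelf is on top of the table. The gap from the bookshelf to the table's −x edge is 0 mm.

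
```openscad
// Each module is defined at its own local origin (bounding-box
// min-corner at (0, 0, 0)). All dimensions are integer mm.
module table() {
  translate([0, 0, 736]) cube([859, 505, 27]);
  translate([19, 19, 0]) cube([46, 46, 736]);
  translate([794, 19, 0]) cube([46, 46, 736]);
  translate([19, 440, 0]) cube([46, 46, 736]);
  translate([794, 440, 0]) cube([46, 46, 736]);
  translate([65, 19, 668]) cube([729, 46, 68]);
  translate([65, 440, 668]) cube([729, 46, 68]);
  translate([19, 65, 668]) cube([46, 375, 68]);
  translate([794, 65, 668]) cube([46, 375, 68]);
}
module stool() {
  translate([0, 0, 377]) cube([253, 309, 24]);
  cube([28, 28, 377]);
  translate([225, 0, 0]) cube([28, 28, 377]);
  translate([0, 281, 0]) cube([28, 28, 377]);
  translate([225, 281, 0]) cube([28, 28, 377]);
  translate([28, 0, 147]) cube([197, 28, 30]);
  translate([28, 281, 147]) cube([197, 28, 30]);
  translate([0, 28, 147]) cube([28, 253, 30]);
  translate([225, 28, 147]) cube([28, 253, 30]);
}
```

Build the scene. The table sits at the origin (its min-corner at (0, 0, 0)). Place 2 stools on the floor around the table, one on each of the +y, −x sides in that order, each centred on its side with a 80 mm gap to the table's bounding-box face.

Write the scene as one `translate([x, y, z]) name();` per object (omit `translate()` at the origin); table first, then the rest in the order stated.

table();
translate([303, 585, 0]) stool();
translate([-333, 98, 0]) stool();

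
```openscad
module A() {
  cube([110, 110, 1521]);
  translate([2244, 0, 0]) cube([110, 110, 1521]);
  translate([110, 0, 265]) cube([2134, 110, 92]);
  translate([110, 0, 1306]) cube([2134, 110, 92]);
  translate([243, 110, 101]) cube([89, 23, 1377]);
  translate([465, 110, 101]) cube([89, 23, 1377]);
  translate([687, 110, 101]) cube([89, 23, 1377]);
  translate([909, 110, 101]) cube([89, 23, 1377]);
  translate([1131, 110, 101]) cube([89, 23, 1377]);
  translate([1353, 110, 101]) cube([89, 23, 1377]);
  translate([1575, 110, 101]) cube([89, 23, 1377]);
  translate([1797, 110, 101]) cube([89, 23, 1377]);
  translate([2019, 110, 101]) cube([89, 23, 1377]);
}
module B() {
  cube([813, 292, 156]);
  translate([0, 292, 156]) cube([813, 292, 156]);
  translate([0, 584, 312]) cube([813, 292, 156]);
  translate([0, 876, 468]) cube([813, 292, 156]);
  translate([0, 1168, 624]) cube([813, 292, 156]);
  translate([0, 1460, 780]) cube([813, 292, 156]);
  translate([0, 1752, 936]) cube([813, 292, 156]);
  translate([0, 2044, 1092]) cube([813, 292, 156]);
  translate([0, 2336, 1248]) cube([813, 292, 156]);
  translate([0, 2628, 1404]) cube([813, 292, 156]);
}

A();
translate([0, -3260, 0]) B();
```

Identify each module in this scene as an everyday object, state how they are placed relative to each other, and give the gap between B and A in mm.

A is a fence section. B is a staircase. The staircase is on the floor beside the fence section on its −y side. The gap between the staircase and the fence section is 340 mm.

The staircase's nearest face is 340 mm from the fence section's −y face.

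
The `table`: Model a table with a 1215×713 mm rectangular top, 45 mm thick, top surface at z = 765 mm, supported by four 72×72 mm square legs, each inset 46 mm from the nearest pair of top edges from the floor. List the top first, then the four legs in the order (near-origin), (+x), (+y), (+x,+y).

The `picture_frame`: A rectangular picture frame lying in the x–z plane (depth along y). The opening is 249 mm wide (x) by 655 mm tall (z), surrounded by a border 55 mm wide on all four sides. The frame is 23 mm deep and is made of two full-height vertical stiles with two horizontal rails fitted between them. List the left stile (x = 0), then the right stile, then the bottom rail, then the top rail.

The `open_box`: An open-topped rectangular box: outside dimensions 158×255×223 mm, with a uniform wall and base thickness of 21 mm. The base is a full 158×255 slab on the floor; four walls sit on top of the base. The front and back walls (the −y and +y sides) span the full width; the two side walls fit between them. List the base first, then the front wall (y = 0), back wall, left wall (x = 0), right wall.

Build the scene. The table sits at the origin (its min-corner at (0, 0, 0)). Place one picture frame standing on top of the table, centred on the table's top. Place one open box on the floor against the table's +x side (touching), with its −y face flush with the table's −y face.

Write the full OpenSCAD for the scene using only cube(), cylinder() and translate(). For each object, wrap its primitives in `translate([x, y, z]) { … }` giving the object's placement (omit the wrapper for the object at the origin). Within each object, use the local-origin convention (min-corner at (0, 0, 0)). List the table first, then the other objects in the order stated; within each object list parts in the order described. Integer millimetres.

translate([0, 0, 720]) cube([1215, 713, 45]);
translate([46, 46, 0]) cube([72, 72, 720]);
translate([1097, 46, 0]) cube([72, 72, 720]);
translate([46, 595, 0]) cube([72, 72, 720]);
translate([1097, 595, 0]) cube([72, 72, 720]);
translate([428, 345, 765]) {
  cube([55, 23, 765]);
  translate([304, 0, 0]) cube([55, 23, 765]);
  translate([55, 0, 0]) cube([249, 23, 55]);
  translate([55, 0, 710]) cube([249, 23, 55]);
}
translate([1215, 0, 0]) {
  cube([158, 255, 21]);
  translate([0, 0, 21]) cube([158, 21, 202]);
  translate([0, 234, 21]) cube([158, 21, 202]);
  translate([0, 21, 21]) cube([21, 213, 202]);
  translate([137, 21, 21]) cube([21, 213, 202]);
}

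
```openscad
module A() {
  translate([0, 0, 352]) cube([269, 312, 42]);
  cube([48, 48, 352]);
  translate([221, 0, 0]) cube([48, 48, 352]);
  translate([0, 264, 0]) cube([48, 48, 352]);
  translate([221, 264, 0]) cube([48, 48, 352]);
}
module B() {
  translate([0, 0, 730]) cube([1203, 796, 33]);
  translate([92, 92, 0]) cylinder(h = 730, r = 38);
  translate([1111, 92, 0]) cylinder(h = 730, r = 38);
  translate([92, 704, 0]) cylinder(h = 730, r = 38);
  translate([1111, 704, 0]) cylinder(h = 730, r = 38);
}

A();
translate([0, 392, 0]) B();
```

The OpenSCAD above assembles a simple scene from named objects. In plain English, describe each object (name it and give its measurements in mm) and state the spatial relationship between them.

A is a simple wooden stool: a rectangular seat 269 mm (x) by 312 mm (y), 42 mm thick, top face at z = 394 mm, on four square legs, each 48×48 mm in cross-section. The legs rest on z = 0, each flush with a corner of the seat.

B is a table with a 1203×796 mm rectangular top, 33 mm thick, top surface at z = 763 mm, supported by four round legs of 76 mm diameter, each leg's bounding box inset 54 mm from the nearest pair of top edges, running from the floor.

The table is on the floor beside the stool on its +y side.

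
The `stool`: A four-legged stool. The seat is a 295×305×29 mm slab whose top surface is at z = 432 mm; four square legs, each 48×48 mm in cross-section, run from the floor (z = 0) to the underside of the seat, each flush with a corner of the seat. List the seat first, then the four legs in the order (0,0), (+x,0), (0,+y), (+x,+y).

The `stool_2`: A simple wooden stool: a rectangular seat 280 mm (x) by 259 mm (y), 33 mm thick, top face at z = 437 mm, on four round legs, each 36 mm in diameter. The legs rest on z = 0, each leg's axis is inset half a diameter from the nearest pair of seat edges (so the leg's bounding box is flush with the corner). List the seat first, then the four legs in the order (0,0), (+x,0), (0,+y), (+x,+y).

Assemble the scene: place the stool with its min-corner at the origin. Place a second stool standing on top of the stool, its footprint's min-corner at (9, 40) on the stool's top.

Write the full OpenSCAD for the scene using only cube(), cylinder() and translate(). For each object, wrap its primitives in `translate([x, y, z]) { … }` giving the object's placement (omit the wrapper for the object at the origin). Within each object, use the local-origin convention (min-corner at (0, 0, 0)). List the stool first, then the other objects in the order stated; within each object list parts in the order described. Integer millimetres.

translate([0, 0, 403]) cube([295, 305, 29]);
cube([48, 48, 403]);
translate([247, 0, 0]) cube([48, 48, 403]);
translate([0, 257, 0]) cube([48, 48, 403]);
translate([247, 257, 0]) cube([48, 48, 403]);
translate([9, 40, 432]) {
  translate([0, 0, 404]) cube([280, 259, 33]);
  translate([18, 18, 0]) cylinder(h = 404, r = 18);
  translate([262, 18, 0]) cylinder(h = 404, r = 18);
  translate([18, 241, 0]) cylinder(h = 404, r = 18);
  translate([262, 241, 0]) cylinder(h = 404, r = 18);
}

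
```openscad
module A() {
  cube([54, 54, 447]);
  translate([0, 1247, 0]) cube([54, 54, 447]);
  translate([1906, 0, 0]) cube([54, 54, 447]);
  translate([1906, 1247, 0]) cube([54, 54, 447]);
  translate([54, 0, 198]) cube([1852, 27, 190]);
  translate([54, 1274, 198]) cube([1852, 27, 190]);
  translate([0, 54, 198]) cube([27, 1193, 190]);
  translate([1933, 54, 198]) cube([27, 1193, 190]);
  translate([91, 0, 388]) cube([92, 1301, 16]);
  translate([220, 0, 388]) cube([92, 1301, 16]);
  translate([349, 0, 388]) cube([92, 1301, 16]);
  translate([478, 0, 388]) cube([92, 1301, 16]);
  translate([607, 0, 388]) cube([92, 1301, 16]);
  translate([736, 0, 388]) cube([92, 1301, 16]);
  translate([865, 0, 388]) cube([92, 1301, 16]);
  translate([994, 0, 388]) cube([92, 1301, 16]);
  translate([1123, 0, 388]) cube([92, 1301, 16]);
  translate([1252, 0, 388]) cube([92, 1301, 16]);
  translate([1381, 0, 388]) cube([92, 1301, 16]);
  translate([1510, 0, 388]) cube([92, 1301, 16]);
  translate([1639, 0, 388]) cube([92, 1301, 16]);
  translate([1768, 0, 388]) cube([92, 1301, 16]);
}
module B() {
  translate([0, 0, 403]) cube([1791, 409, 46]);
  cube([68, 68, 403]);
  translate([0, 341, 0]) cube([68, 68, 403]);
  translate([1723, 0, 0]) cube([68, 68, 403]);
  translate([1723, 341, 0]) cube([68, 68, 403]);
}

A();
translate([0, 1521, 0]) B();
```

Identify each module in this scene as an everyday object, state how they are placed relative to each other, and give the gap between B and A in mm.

The bench's nearest face is 220 mm from the bed frame's +y face.

A is a bed frame. B is a bench. The bench is on the floor beside the bed frame on its +y side. The gap between the bench and the bed frame is 220 mm.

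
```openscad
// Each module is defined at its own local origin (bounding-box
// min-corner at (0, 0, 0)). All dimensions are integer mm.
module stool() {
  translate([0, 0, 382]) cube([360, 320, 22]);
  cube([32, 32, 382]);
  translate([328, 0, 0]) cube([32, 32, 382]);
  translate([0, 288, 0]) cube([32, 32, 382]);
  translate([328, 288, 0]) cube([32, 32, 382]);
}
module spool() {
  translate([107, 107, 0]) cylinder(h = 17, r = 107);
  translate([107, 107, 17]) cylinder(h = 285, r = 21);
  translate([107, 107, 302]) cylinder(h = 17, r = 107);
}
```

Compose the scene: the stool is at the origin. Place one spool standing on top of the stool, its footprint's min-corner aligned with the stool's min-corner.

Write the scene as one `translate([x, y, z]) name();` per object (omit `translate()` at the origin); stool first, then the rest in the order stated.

stool();
translate([0, 0, 404]) spool();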